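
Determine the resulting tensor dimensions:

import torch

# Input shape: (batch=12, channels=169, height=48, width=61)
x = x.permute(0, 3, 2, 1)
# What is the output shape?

Input shape: (12, 169, 48, 61)
Output shape: (12, 61, 48, 169)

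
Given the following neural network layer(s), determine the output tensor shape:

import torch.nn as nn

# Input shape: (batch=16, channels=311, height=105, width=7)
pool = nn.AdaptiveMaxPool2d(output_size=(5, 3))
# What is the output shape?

Input shape: (16, 311, 105, 7)
Output shape: (16, 311, 5, 3)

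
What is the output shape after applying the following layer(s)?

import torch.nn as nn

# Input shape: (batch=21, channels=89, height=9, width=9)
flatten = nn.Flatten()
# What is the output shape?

Input shape: (21, 89, 9, 9)
Output shape: (21, 7209)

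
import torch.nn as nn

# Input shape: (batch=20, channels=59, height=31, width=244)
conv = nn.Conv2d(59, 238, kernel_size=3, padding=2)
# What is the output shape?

Input shape: (20, 59, 31, 244)
Output shape: (20, 238, 33, 246)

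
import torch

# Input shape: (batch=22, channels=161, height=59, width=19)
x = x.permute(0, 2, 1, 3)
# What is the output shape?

Input shape: (22, 161, 59, 19)
Output shape: (22, 59, 161, 19)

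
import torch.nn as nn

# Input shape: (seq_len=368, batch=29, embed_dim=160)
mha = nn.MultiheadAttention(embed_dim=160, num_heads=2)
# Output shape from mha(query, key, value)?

Input shape: (368, 29, 160)
Output shape: (368, 29, 160)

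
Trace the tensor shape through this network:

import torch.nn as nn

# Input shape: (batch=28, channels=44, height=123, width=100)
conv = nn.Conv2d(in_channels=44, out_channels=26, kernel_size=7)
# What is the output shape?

Input shape: (28, 44, 123, 100)
Output shape: (28, 26, 117, 94)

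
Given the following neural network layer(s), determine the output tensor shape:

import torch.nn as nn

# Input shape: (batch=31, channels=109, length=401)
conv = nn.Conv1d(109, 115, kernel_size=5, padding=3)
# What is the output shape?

Input shape: (31, 109, 401)
Output shape: (31, 115, 403)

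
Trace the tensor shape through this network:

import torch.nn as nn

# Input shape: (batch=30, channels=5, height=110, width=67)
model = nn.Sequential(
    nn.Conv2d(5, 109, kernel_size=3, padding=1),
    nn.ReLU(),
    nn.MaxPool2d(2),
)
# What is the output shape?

Input shape: (30, 5, 110, 67)
  -> after Conv2d: (30, 109, 110, 67)
  -> after ReLU: (30, 109, 110, 67)
Output shape: (30, 109, 55, 33)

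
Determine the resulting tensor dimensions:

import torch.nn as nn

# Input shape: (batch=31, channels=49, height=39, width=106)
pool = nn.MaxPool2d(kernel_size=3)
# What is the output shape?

Input shape: (31, 49, 39, 106)
Output shape: (31, 49, 13, 35)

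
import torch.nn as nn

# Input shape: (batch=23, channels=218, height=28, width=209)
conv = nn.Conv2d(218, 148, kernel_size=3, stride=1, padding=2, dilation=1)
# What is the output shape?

Input shape: (23, 218, 28, 209)
Output shape: (23, 148, 30, 211)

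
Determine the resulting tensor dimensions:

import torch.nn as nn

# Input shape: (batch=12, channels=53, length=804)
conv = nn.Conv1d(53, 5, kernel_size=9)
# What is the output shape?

Input shape: (12, 53, 804)
Output shape: (12, 5, 796)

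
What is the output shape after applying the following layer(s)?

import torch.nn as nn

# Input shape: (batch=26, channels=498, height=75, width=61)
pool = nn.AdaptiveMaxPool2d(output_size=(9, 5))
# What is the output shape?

Input shape: (26, 498, 75, 61)
Output shape: (26, 498, 9, 5)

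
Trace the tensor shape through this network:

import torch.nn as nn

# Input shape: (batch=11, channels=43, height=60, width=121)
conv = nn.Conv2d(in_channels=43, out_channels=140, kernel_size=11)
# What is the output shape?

Input shape: (11, 43, 60, 121)
Output shape: (11, 140, 50, 111)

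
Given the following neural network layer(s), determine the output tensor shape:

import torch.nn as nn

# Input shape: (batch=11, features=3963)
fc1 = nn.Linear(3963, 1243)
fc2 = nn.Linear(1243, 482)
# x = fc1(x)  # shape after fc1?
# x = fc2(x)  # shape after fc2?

Input shape: (11, 3963)
  -> after fc1: (11, 1243)
Output shape: (11, 482)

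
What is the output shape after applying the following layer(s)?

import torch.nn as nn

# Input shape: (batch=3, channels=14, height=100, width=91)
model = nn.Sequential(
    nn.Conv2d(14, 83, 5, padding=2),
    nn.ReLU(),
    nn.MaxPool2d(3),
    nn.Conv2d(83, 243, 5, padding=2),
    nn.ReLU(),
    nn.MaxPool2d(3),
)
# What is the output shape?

Input shape: (3, 14, 100, 91)
  -> after first Conv2d: (3, 83, 100, 91)
  -> after first MaxPool2d: (3, 83, 33, 30)
  -> after second Conv2d: (3, 243, 33, 30)
Output shape: (3, 243, 11, 10)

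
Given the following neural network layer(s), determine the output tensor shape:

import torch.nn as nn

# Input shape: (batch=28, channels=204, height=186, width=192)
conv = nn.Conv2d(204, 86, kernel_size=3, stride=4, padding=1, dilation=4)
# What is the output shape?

Input shape: (28, 204, 186, 192)
Output shape: (28, 86, 45, 47)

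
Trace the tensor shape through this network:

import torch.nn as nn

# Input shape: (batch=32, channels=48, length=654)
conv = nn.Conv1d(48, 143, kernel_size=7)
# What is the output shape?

Input shape: (32, 48, 654)
Output shape: (32, 143, 648)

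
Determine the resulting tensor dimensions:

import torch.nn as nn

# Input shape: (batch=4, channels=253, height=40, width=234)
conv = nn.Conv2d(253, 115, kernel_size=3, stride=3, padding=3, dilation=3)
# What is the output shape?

Input shape: (4, 253, 40, 234)
Output shape: (4, 115, 14, 78)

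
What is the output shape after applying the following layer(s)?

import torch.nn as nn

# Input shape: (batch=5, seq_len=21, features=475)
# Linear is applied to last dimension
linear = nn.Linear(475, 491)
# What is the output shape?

Input shape: (5, 21, 475)
Output shape: (5, 21, 491)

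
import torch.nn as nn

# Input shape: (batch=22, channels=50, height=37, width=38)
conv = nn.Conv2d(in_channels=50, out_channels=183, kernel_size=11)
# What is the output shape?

Input shape: (22, 50, 37, 38)
Output shape: (22, 183, 27, 28)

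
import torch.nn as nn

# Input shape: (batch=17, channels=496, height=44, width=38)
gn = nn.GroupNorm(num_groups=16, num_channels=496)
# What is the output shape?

Input shape: (17, 496, 44, 38)
Output shape: (17, 496, 44, 38)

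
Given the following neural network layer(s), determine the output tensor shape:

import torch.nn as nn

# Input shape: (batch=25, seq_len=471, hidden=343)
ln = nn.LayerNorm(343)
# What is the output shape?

Input shape: (25, 471, 343)
Output shape: (25, 471, 343)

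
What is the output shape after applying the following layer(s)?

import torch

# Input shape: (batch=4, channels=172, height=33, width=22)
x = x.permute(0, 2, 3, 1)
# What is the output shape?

Input shape: (4, 172, 33, 22)
Output shape: (4, 33, 22, 172)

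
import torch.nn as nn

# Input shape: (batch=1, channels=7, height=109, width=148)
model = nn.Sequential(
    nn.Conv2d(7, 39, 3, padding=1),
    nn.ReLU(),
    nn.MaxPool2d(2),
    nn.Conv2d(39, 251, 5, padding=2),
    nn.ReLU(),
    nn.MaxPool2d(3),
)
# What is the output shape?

Input shape: (1, 7, 109, 148)
  -> after first Conv2d: (1, 39, 109, 148)
  -> after first MaxPool2d: (1, 39, 54, 74)
  -> after second Conv2d: (1, 251, 54, 74)
Output shape: (1, 251, 18, 24)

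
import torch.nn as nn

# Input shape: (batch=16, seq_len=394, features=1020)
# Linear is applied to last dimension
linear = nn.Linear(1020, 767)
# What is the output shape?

Input shape: (16, 394, 1020)
Output shape: (16, 394, 767)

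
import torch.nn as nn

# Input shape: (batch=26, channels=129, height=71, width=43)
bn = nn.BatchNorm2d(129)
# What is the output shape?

Input shape: (26, 129, 71, 43)
Output shape: (26, 129, 71, 43)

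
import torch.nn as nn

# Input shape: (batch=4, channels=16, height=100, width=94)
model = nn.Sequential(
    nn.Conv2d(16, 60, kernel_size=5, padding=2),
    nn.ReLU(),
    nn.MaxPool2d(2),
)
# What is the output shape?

Input shape: (4, 16, 100, 94)
  -> after Conv2d: (4, 60, 100, 94)
  -> after ReLU: (4, 60, 100, 94)
Output shape: (4, 60, 50, 47)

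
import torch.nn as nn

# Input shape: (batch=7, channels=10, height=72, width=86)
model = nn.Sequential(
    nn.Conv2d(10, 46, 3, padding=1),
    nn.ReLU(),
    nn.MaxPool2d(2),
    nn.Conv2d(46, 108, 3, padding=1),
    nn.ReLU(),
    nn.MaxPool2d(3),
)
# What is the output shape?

Input shape: (7, 10, 72, 86)
  -> after first Conv2d: (7, 46, 72, 86)
  -> after first MaxPool2d: (7, 46, 36, 43)
  -> after second Conv2d: (7, 108, 36, 43)
Output shape: (7, 108, 12, 14)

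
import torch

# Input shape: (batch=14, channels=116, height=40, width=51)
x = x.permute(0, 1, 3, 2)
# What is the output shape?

Input shape: (14, 116, 40, 51)
Output shape: (14, 116, 51, 40)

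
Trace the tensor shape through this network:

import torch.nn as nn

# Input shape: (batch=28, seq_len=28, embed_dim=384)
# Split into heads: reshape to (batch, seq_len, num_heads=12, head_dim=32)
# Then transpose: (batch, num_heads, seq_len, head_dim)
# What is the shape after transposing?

Input shape: (28, 28, 384)
  -> after reshape: (28, 28, 12, 32)
Output shape: (28, 12, 28, 32)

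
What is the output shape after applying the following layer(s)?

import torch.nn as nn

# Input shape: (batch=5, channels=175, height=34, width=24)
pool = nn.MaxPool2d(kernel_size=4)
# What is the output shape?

Input shape: (5, 175, 34, 24)
Output shape: (5, 175, 8, 6)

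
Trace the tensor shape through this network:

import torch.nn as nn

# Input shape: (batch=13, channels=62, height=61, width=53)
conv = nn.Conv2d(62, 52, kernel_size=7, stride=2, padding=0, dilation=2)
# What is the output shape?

Input shape: (13, 62, 61, 53)
Output shape: (13, 52, 25, 21)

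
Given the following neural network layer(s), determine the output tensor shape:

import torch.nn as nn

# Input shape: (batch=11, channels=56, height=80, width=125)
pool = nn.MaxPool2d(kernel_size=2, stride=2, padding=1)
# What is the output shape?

Input shape: (11, 56, 80, 125)
Output shape: (11, 56, 41, 63)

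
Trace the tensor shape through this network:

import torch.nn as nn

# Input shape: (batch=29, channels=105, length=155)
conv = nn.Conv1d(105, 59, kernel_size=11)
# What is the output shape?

Input shape: (29, 105, 155)
Output shape: (29, 59, 145)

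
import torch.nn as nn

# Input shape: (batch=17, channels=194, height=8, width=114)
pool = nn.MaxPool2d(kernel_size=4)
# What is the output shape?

Input shape: (17, 194, 8, 114)
Output shape: (17, 194, 2, 28)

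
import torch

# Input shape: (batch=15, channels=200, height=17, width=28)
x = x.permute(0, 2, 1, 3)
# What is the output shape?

Input shape: (15, 200, 17, 28)
Output shape: (15, 17, 200, 28)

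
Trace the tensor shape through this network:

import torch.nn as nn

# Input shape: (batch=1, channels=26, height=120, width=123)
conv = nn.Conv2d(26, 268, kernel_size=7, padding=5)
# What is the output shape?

Input shape: (1, 26, 120, 123)
Output shape: (1, 268, 124, 127)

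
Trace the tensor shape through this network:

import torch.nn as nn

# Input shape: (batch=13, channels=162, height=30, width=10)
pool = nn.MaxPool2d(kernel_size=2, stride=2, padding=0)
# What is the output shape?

Input shape: (13, 162, 30, 10)
Output shape: (13, 162, 15, 5)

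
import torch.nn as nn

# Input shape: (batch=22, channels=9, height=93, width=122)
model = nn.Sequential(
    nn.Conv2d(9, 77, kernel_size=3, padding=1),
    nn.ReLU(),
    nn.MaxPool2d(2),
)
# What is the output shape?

Input shape: (22, 9, 93, 122)
  -> after Conv2d: (22, 77, 93, 122)
  -> after ReLU: (22, 77, 93, 122)
Output shape: (22, 77, 46, 61)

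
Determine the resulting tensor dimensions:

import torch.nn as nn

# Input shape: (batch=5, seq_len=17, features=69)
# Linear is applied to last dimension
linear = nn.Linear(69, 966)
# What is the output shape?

Input shape: (5, 17, 69)
Output shape: (5, 17, 966)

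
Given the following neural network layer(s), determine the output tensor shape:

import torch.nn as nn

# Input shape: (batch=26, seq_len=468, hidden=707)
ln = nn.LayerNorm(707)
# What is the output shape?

Input shape: (26, 468, 707)
Output shape: (26, 468, 707)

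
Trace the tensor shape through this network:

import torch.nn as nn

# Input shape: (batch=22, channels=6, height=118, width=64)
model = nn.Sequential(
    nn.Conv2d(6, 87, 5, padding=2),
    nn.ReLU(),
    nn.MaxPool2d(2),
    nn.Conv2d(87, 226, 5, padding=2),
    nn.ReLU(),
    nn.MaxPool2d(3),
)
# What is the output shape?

Input shape: (22, 6, 118, 64)
  -> after first Conv2d: (22, 87, 118, 64)
  -> after first MaxPool2d: (22, 87, 59, 32)
  -> after second Conv2d: (22, 226, 59, 32)
Output shape: (22, 226, 19, 10)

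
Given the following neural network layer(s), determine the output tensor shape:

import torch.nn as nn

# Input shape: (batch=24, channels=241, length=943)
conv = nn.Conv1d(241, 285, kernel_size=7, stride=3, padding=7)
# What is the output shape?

Input shape: (24, 241, 943)
Output shape: (24, 285, 317)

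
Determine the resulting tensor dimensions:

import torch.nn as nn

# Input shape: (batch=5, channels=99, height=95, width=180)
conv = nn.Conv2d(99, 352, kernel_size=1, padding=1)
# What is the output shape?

Input shape: (5, 99, 95, 180)
Output shape: (5, 352, 97, 182)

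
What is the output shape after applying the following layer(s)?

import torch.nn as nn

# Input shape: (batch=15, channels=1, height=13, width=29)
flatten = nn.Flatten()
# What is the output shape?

Input shape: (15, 1, 13, 29)
Output shape: (15, 377)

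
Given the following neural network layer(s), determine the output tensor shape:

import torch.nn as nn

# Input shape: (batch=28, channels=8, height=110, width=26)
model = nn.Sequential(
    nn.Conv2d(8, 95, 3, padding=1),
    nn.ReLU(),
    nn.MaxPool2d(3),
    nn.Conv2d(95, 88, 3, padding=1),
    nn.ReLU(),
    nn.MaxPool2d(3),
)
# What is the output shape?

Input shape: (28, 8, 110, 26)
  -> after first Conv2d: (28, 95, 110, 26)
  -> after first MaxPool2d: (28, 95, 36, 8)
  -> after second Conv2d: (28, 88, 36, 8)
Output shape: (28, 88, 12, 2)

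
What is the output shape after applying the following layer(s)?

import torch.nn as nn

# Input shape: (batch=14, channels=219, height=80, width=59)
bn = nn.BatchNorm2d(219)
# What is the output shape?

Input shape: (14, 219, 80, 59)
Output shape: (14, 219, 80, 59)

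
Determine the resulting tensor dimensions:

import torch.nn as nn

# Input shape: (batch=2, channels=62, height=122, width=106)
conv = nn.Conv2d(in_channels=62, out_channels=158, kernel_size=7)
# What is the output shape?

Input shape: (2, 62, 122, 106)
Output shape: (2, 158, 116, 100)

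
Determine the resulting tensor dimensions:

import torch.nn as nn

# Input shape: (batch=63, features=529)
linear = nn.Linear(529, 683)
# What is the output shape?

Input shape: (63, 529)
Output shape: (63, 683)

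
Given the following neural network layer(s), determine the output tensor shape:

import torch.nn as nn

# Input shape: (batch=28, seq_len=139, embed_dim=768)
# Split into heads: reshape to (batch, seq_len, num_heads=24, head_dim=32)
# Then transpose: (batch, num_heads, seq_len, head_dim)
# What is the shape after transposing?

Input shape: (28, 139, 768)
  -> after reshape: (28, 139, 24, 32)
Output shape: (28, 24, 139, 32)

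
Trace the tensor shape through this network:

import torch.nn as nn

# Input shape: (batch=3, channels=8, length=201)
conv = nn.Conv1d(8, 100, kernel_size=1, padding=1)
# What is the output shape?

Input shape: (3, 8, 201)
Output shape: (3, 100, 203)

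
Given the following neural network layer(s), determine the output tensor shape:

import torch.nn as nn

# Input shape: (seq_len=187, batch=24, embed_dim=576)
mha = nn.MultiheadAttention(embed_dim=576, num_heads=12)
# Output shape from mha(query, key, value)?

Input shape: (187, 24, 576)
Output shape: (187, 24, 576)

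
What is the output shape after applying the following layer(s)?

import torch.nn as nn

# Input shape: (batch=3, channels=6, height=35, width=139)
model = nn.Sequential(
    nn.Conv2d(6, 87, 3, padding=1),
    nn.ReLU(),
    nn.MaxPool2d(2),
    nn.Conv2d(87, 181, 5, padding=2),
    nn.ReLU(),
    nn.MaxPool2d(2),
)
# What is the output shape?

Input shape: (3, 6, 35, 139)
  -> after first Conv2d: (3, 87, 35, 139)
  -> after first MaxPool2d: (3, 87, 17, 69)
  -> after second Conv2d: (3, 181, 17, 69)
Output shape: (3, 181, 8, 34)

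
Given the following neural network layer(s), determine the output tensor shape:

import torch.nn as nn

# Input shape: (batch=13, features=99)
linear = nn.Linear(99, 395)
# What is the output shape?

Input shape: (13, 99)
Output shape: (13, 395)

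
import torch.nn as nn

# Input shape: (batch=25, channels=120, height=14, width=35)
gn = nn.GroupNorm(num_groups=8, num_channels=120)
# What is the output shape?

Input shape: (25, 120, 14, 35)
Output shape: (25, 120, 14, 35)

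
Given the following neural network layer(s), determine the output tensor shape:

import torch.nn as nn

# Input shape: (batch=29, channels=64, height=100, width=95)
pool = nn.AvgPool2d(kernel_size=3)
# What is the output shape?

Input shape: (29, 64, 100, 95)
Output shape: (29, 64, 33, 31)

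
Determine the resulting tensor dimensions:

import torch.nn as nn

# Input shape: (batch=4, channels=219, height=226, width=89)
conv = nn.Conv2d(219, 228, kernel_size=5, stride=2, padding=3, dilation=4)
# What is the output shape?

Input shape: (4, 219, 226, 89)
Output shape: (4, 228, 108, 40)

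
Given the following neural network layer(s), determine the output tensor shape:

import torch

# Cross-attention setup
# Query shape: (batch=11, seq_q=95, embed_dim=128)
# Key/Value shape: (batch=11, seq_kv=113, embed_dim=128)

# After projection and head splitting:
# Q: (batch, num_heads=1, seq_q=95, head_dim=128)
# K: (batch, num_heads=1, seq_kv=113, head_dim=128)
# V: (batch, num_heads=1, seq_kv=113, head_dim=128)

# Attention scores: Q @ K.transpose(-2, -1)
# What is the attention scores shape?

Input shape: (11, 95, 128)
Output shape: (11, 1, 95, 113)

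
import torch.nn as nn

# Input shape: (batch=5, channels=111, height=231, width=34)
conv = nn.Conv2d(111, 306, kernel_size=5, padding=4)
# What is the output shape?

Input shape: (5, 111, 231, 34)
Output shape: (5, 306, 235, 38)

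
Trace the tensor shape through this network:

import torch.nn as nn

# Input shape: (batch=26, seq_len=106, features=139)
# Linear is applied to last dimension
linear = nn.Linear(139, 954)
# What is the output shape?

Input shape: (26, 106, 139)
Output shape: (26, 106, 954)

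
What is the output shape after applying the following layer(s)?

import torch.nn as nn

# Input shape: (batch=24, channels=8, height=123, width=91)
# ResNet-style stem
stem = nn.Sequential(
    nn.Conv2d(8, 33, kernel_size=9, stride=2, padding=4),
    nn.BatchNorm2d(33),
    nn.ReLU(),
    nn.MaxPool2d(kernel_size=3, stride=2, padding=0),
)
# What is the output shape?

Input shape: (24, 8, 123, 91)
  -> after Conv2d 9x9 stride=2: (24, 33, 62, 46)
Output shape: (24, 33, 30, 22)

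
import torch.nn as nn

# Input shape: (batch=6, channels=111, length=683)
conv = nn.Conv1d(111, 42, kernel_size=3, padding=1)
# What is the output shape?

Input shape: (6, 111, 683)
Output shape: (6, 42, 683)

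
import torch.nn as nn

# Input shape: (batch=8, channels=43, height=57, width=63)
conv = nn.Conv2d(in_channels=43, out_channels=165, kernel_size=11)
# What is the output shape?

Input shape: (8, 43, 57, 63)
Output shape: (8, 165, 47, 53)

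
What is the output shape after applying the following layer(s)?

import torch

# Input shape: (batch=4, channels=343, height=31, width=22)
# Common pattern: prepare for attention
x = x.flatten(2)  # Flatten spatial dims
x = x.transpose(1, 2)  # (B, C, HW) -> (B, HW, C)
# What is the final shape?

Input shape: (4, 343, 31, 22)
  -> after flatten(2): (4, 343, 682)
Output shape: (4, 682, 343)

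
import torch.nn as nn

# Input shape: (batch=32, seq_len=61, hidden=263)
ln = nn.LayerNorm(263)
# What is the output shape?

Input shape: (32, 61, 263)
Output shape: (32, 61, 263)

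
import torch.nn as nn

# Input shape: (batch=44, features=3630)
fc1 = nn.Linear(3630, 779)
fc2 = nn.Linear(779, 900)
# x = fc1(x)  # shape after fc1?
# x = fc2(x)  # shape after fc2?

Input shape: (44, 3630)
  -> after fc1: (44, 779)
Output shape: (44, 900)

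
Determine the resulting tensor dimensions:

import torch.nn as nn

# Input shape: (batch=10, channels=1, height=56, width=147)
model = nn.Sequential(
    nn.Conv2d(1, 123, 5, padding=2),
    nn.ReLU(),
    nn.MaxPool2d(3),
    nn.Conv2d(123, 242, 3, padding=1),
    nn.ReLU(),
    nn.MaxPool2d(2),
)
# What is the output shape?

Input shape: (10, 1, 56, 147)
  -> after first Conv2d: (10, 123, 56, 147)
  -> after first MaxPool2d: (10, 123, 18, 49)
  -> after second Conv2d: (10, 242, 18, 49)
Output shape: (10, 242, 9, 24)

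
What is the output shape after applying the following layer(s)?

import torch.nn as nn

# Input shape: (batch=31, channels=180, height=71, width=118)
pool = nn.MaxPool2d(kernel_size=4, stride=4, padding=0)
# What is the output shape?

Input shape: (31, 180, 71, 118)
Output shape: (31, 180, 17, 29)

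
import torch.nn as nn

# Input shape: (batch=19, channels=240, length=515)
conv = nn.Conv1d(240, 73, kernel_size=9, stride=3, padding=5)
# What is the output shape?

Input shape: (19, 240, 515)
Output shape: (19, 73, 173)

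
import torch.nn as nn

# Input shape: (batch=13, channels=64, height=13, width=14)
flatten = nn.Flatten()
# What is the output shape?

Input shape: (13, 64, 13, 14)
Output shape: (13, 11648)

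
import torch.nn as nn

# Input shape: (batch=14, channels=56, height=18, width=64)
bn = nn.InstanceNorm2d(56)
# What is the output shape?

Input shape: (14, 56, 18, 64)
Output shape: (14, 56, 18, 64)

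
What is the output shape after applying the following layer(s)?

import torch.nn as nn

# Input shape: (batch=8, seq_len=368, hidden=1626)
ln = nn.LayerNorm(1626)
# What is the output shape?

Input shape: (8, 368, 1626)
Output shape: (8, 368, 1626)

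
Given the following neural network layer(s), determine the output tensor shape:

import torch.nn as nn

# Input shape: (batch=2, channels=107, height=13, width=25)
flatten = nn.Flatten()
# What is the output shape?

Input shape: (2, 107, 13, 25)
Output shape: (2, 34775)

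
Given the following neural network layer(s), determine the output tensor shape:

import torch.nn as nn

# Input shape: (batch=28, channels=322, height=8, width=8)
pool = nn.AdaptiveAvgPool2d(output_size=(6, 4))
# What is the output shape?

Input shape: (28, 322, 8, 8)
Output shape: (28, 322, 6, 4)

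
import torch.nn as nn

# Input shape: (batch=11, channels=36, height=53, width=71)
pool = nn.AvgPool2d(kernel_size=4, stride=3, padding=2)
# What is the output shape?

Input shape: (11, 36, 53, 71)
Output shape: (11, 36, 18, 24)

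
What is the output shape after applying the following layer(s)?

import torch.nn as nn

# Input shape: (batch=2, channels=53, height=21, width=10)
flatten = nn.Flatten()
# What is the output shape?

Input shape: (2, 53, 21, 10)
Output shape: (2, 11130)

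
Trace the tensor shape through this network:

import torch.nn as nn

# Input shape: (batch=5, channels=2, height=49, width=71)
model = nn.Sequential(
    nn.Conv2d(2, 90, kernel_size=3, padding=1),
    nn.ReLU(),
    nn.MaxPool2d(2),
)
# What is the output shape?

Input shape: (5, 2, 49, 71)
  -> after Conv2d: (5, 90, 49, 71)
  -> after ReLU: (5, 90, 49, 71)
Output shape: (5, 90, 24, 35)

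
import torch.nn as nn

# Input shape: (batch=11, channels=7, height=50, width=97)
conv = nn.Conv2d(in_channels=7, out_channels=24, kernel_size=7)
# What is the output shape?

Input shape: (11, 7, 50, 97)
Output shape: (11, 24, 44, 91)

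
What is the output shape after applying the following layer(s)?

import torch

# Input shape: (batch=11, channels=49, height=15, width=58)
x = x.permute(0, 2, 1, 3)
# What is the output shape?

Input shape: (11, 49, 15, 58)
Output shape: (11, 15, 49, 58)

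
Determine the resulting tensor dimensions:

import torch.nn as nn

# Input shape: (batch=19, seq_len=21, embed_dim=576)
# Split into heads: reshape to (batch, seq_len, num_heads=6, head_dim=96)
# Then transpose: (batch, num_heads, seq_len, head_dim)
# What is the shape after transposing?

Input shape: (19, 21, 576)
  -> after reshape: (19, 21, 6, 96)
Output shape: (19, 6, 21, 96)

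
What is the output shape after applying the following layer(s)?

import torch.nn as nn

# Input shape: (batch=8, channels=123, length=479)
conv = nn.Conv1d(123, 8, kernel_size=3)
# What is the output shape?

Input shape: (8, 123, 479)
Output shape: (8, 8, 477)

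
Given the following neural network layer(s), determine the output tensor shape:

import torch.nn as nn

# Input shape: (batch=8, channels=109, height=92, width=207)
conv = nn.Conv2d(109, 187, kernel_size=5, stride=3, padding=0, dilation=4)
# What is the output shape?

Input shape: (8, 109, 92, 207)
Output shape: (8, 187, 26, 64)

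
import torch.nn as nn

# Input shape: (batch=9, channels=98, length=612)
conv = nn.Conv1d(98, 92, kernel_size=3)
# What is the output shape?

Input shape: (9, 98, 612)
Output shape: (9, 92, 610)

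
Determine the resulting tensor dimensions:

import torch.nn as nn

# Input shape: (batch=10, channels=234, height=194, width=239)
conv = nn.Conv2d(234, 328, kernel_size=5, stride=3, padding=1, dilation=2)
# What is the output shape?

Input shape: (10, 234, 194, 239)
Output shape: (10, 328, 63, 78)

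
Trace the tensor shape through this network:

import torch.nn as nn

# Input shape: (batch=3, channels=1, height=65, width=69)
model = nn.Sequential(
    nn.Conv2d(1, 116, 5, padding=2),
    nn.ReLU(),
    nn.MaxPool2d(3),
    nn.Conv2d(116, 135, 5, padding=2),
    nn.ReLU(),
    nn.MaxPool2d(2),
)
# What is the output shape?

Input shape: (3, 1, 65, 69)
  -> after first Conv2d: (3, 116, 65, 69)
  -> after first MaxPool2d: (3, 116, 21, 23)
  -> after second Conv2d: (3, 135, 21, 23)
Output shape: (3, 135, 10, 11)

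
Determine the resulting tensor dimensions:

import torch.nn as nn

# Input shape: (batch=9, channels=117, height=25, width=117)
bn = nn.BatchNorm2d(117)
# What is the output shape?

Input shape: (9, 117, 25, 117)
Output shape: (9, 117, 25, 117)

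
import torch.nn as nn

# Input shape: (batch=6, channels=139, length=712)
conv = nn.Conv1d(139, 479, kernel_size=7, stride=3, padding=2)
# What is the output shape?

Input shape: (6, 139, 712)
Output shape: (6, 479, 237)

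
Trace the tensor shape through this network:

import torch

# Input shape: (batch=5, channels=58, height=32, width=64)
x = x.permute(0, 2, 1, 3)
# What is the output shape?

Input shape: (5, 58, 32, 64)
Output shape: (5, 32, 58, 64)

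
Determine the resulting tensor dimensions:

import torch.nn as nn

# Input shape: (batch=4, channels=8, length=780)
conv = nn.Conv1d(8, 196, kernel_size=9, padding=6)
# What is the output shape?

Input shape: (4, 8, 780)
Output shape: (4, 196, 784)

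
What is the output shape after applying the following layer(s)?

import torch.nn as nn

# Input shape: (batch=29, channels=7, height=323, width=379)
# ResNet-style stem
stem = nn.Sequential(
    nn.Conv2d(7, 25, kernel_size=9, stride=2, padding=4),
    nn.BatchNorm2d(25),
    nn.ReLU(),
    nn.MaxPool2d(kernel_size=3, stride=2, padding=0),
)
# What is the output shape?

Input shape: (29, 7, 323, 379)
  -> after Conv2d 9x9 stride=2: (29, 25, 162, 190)
Output shape: (29, 25, 80, 94)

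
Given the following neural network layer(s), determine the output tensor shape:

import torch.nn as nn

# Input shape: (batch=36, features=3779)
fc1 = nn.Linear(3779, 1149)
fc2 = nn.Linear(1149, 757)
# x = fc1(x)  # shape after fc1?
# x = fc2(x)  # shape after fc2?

Input shape: (36, 3779)
  -> after fc1: (36, 1149)
Output shape: (36, 757)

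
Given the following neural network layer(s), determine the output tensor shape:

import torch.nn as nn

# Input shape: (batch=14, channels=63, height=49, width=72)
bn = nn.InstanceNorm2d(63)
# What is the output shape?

Input shape: (14, 63, 49, 72)
Output shape: (14, 63, 49, 72)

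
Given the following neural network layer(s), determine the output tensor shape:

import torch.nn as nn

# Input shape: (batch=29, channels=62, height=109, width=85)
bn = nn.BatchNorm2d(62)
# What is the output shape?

Input shape: (29, 62, 109, 85)
Output shape: (29, 62, 109, 85)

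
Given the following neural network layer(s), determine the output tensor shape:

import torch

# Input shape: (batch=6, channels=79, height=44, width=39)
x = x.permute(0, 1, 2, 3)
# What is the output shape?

Input shape: (6, 79, 44, 39)
Output shape: (6, 79, 44, 39)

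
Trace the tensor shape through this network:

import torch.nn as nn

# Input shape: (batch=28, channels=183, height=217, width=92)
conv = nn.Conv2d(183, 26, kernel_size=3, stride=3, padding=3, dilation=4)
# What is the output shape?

Input shape: (28, 183, 217, 92)
Output shape: (28, 26, 72, 30)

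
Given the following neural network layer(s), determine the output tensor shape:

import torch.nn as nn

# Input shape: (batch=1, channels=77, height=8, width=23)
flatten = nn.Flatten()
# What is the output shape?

Input shape: (1, 77, 8, 23)
Output shape: (1, 14168)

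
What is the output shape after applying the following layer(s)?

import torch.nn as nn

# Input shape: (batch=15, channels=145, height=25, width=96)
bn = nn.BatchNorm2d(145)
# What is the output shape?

Input shape: (15, 145, 25, 96)
Output shape: (15, 145, 25, 96)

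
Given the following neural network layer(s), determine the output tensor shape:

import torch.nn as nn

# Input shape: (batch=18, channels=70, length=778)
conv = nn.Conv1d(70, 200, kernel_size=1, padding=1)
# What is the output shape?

Input shape: (18, 70, 778)
Output shape: (18, 200, 780)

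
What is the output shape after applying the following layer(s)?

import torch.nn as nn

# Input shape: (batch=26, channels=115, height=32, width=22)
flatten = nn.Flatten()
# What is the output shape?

Input shape: (26, 115, 32, 22)
Output shape: (26, 80960)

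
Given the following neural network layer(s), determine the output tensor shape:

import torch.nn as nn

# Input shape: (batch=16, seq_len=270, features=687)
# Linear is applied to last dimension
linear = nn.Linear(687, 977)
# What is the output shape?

Input shape: (16, 270, 687)
Output shape: (16, 270, 977)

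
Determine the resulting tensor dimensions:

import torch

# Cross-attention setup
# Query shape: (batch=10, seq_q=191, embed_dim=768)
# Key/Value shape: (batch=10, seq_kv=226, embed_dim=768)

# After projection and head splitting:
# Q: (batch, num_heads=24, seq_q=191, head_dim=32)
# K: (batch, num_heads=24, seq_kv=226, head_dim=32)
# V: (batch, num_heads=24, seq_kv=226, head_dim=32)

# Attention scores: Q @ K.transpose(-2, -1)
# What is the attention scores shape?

Input shape: (10, 191, 768)
Output shape: (10, 24, 191, 226)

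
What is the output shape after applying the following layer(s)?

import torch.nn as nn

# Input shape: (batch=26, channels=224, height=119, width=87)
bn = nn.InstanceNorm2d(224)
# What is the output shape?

Input shape: (26, 224, 119, 87)
Output shape: (26, 224, 119, 87)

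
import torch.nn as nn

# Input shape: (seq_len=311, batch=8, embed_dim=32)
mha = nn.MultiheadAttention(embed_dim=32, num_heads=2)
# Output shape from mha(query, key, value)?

Input shape: (311, 8, 32)
Output shape: (311, 8, 32)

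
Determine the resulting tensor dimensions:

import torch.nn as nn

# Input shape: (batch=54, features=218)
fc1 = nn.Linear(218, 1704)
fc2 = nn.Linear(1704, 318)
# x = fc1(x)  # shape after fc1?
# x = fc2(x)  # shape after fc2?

Input shape: (54, 218)
  -> after fc1: (54, 1704)
Output shape: (54, 318)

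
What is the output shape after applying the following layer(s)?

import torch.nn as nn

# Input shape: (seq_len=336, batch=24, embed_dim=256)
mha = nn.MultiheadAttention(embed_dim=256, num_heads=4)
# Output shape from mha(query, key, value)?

Input shape: (336, 24, 256)
Output shape: (336, 24, 256)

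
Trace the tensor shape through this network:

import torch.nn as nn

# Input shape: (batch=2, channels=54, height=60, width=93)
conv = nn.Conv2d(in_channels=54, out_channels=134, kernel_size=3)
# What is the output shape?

Input shape: (2, 54, 60, 93)
Output shape: (2, 134, 58, 91)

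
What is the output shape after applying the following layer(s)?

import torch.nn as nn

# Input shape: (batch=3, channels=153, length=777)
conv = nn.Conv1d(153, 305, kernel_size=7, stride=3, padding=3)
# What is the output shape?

Input shape: (3, 153, 777)
Output shape: (3, 305, 259)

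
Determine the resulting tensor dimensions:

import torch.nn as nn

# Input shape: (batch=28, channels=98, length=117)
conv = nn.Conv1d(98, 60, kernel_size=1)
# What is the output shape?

Input shape: (28, 98, 117)
Output shape: (28, 60, 117)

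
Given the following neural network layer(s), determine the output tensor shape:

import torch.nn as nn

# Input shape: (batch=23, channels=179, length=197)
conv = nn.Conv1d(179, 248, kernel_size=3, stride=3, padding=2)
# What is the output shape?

Input shape: (23, 179, 197)
Output shape: (23, 248, 67)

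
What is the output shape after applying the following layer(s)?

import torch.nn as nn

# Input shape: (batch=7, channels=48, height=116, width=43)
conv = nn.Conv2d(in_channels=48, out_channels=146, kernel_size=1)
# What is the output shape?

Input shape: (7, 48, 116, 43)
Output shape: (7, 146, 116, 43)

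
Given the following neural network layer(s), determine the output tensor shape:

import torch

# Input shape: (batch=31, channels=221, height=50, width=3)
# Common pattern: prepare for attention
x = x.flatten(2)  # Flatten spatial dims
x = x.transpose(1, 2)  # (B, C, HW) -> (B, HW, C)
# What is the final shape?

Input shape: (31, 221, 50, 3)
  -> after flatten(2): (31, 221, 150)
Output shape: (31, 150, 221)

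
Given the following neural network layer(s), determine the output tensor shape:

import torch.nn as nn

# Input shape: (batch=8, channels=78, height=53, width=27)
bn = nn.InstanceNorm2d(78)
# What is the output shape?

Input shape: (8, 78, 53, 27)
Output shape: (8, 78, 53, 27)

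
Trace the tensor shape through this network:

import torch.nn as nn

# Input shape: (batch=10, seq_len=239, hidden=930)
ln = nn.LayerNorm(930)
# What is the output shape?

Input shape: (10, 239, 930)
Output shape: (10, 239, 930)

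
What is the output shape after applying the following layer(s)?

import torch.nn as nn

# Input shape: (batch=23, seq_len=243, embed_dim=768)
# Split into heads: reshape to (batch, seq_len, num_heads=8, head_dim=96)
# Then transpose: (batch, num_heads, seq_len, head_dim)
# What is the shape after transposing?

Input shape: (23, 243, 768)
  -> after reshape: (23, 243, 8, 96)
Output shape: (23, 8, 243, 96)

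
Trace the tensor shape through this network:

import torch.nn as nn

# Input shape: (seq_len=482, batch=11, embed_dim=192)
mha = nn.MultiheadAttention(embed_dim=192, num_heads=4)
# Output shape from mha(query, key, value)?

Input shape: (482, 11, 192)
Output shape: (482, 11, 192)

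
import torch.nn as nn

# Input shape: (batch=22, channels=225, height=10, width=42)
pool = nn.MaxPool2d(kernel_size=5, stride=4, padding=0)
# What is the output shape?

Input shape: (22, 225, 10, 42)
Output shape: (22, 225, 2, 10)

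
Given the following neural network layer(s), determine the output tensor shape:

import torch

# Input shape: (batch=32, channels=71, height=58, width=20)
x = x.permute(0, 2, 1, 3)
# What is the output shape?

Input shape: (32, 71, 58, 20)
Output shape: (32, 58, 71, 20)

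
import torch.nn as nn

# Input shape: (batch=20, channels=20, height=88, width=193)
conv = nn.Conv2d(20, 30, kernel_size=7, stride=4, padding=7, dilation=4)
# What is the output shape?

Input shape: (20, 20, 88, 193)
Output shape: (20, 30, 20, 46)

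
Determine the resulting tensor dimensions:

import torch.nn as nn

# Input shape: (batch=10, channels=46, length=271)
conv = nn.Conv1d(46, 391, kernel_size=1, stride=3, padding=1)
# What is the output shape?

Input shape: (10, 46, 271)
Output shape: (10, 391, 91)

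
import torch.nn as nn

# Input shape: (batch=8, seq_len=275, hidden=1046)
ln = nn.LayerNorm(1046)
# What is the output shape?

Input shape: (8, 275, 1046)
Output shape: (8, 275, 1046)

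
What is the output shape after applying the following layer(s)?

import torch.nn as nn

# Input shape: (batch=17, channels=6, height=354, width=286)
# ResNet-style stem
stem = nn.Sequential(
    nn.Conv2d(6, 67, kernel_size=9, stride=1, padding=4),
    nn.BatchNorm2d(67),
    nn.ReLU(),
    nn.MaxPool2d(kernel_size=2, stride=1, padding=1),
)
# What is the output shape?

Input shape: (17, 6, 354, 286)
  -> after Conv2d 9x9 stride=1: (17, 67, 354, 286)
Output shape: (17, 67, 355, 287)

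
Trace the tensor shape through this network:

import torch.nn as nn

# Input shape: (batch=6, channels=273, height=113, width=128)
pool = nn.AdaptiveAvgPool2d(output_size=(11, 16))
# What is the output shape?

Input shape: (6, 273, 113, 128)
Output shape: (6, 273, 11, 16)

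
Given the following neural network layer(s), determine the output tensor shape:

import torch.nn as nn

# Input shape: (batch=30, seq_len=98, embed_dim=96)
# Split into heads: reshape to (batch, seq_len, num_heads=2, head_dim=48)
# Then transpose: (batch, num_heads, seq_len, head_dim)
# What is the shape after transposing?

Input shape: (30, 98, 96)
  -> after reshape: (30, 98, 2, 48)
Output shape: (30, 2, 98, 48)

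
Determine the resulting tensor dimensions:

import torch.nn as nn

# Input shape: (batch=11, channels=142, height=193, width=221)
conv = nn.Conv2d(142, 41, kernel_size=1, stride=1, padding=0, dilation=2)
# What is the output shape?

Input shape: (11, 142, 193, 221)
Output shape: (11, 41, 193, 221)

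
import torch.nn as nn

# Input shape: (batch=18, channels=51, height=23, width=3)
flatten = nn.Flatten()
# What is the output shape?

Input shape: (18, 51, 23, 3)
Output shape: (18, 3519)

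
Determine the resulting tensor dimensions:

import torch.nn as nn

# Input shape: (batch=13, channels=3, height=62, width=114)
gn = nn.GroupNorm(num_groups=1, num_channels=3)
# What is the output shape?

Input shape: (13, 3, 62, 114)
Output shape: (13, 3, 62, 114)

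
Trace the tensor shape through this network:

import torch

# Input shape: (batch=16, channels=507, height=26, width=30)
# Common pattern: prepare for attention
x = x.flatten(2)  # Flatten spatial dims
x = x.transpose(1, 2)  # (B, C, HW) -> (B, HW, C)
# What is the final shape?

Input shape: (16, 507, 26, 30)
  -> after flatten(2): (16, 507, 780)
Output shape: (16, 780, 507)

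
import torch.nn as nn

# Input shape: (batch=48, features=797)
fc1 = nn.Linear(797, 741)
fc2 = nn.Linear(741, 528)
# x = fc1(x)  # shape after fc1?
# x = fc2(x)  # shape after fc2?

Input shape: (48, 797)
  -> after fc1: (48, 741)
Output shape: (48, 528)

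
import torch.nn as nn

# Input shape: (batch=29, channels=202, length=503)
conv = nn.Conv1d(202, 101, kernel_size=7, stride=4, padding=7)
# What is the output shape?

Input shape: (29, 202, 503)
Output shape: (29, 101, 128)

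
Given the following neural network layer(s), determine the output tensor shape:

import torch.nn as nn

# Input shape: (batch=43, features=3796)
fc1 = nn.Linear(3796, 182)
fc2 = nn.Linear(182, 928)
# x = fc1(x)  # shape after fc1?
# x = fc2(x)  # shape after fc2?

Input shape: (43, 3796)
  -> after fc1: (43, 182)
Output shape: (43, 928)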